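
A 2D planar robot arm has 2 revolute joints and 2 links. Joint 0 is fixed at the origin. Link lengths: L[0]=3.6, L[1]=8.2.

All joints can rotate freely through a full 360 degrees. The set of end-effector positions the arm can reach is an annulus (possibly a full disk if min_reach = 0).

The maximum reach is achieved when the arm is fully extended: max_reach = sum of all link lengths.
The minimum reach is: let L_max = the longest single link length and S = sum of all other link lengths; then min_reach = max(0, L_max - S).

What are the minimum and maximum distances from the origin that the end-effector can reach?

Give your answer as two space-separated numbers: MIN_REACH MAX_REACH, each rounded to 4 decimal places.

Answer: 4.6000 11.8000

Derivation:
Link lengths: [3.6, 8.2]
max_reach = 3.6 + 8.2 = 11.8
L_max = max([3.6, 8.2]) = 8.2
S (sum of others) = 11.8 - 8.2 = 3.6
min_reach = max(0, 8.2 - 3.6) = max(0, 4.6) = 4.6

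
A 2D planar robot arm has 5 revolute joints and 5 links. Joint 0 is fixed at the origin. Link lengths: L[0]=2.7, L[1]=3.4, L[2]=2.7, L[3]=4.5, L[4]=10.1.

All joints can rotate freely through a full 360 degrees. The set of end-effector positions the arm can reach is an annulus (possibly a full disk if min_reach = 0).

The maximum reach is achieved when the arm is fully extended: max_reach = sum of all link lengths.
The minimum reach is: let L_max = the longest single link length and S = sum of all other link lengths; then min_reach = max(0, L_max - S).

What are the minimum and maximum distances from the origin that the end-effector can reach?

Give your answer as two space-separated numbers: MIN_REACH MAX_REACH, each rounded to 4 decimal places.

Link lengths: [2.7, 3.4, 2.7, 4.5, 10.1]
max_reach = 2.7 + 3.4 + 2.7 + 4.5 + 10.1 = 23.4
L_max = max([2.7, 3.4, 2.7, 4.5, 10.1]) = 10.1
S (sum of others) = 23.4 - 10.1 = 13.3
min_reach = max(0, 10.1 - 13.3) = max(0, -3.2) = 0

Answer: 0.0000 23.4000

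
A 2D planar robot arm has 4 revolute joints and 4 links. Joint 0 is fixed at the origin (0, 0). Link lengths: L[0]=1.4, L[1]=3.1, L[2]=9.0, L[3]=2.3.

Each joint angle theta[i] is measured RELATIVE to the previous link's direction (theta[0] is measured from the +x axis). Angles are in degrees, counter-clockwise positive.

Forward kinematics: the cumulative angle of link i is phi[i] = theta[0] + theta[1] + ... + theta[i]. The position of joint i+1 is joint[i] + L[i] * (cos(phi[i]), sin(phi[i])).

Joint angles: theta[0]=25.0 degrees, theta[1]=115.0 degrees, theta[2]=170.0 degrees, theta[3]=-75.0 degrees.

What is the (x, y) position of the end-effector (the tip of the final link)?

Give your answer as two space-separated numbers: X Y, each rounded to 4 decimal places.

Answer: 3.3600 -6.1941

Derivation:
joint[0] = (0.0000, 0.0000)  (base)
link 0: phi[0] = 25 = 25 deg
  cos(25 deg) = 0.9063, sin(25 deg) = 0.4226
  joint[1] = (0.0000, 0.0000) + 1.4 * (0.9063, 0.4226) = (0.0000 + 1.2688, 0.0000 + 0.5917) = (1.2688, 0.5917)
link 1: phi[1] = 25 + 115 = 140 deg
  cos(140 deg) = -0.7660, sin(140 deg) = 0.6428
  joint[2] = (1.2688, 0.5917) + 3.1 * (-0.7660, 0.6428) = (1.2688 + -2.3747, 0.5917 + 1.9926) = (-1.1059, 2.5843)
link 2: phi[2] = 25 + 115 + 170 = 310 deg
  cos(310 deg) = 0.6428, sin(310 deg) = -0.7660
  joint[3] = (-1.1059, 2.5843) + 9 * (0.6428, -0.7660) = (-1.1059 + 5.7851, 2.5843 + -6.8944) = (4.6792, -4.3101)
link 3: phi[3] = 25 + 115 + 170 + -75 = 235 deg
  cos(235 deg) = -0.5736, sin(235 deg) = -0.8192
  joint[4] = (4.6792, -4.3101) + 2.3 * (-0.5736, -0.8192) = (4.6792 + -1.3192, -4.3101 + -1.8840) = (3.3600, -6.1941)
End effector: (3.3600, -6.1941)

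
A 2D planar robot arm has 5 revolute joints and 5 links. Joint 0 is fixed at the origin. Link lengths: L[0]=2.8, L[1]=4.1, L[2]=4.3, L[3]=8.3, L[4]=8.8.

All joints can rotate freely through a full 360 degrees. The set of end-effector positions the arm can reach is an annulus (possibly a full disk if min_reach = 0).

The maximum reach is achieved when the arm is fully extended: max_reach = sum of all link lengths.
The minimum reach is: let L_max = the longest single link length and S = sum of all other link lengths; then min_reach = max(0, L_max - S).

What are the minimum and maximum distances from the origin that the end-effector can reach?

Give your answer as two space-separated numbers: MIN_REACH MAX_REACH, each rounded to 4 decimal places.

Answer: 0.0000 28.3000

Derivation:
Link lengths: [2.8, 4.1, 4.3, 8.3, 8.8]
max_reach = 2.8 + 4.1 + 4.3 + 8.3 + 8.8 = 28.3
L_max = max([2.8, 4.1, 4.3, 8.3, 8.8]) = 8.8
S (sum of others) = 28.3 - 8.8 = 19.5
min_reach = max(0, 8.8 - 19.5) = max(0, -10.7) = 0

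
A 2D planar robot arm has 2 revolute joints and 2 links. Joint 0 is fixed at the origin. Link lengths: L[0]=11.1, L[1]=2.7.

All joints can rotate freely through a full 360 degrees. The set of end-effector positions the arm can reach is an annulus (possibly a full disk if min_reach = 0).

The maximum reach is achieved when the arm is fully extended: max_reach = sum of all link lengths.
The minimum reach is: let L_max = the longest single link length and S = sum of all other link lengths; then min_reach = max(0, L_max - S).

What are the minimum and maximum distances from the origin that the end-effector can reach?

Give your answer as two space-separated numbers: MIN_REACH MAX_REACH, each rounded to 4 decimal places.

Answer: 8.4000 13.8000

Derivation:
Link lengths: [11.1, 2.7]
max_reach = 11.1 + 2.7 = 13.8
L_max = max([11.1, 2.7]) = 11.1
S (sum of others) = 13.8 - 11.1 = 2.7
min_reach = max(0, 11.1 - 2.7) = max(0, 8.4) = 8.4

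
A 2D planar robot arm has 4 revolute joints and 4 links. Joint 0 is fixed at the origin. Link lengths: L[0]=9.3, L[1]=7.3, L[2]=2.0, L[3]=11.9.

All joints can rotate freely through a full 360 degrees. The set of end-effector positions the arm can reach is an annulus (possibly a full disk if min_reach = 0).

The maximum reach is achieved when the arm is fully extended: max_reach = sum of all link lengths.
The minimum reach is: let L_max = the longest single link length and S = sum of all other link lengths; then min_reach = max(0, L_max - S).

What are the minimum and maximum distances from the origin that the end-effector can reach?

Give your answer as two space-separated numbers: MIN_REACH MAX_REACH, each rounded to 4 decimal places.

Answer: 0.0000 30.5000

Derivation:
Link lengths: [9.3, 7.3, 2.0, 11.9]
max_reach = 9.3 + 7.3 + 2 + 11.9 = 30.5
L_max = max([9.3, 7.3, 2.0, 11.9]) = 11.9
S (sum of others) = 30.5 - 11.9 = 18.6
min_reach = max(0, 11.9 - 18.6) = max(0, -6.7) = 0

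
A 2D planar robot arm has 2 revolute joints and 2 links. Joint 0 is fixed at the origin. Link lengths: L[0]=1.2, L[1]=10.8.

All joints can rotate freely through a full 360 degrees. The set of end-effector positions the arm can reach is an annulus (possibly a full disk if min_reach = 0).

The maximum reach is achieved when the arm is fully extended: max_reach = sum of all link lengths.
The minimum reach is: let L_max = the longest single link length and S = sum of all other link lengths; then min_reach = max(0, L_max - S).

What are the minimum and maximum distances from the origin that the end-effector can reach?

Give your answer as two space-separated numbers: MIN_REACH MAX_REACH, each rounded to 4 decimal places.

Answer: 9.6000 12.0000

Derivation:
Link lengths: [1.2, 10.8]
max_reach = 1.2 + 10.8 = 12
L_max = max([1.2, 10.8]) = 10.8
S (sum of others) = 12 - 10.8 = 1.2
min_reach = max(0, 10.8 - 1.2) = max(0, 9.6) = 9.6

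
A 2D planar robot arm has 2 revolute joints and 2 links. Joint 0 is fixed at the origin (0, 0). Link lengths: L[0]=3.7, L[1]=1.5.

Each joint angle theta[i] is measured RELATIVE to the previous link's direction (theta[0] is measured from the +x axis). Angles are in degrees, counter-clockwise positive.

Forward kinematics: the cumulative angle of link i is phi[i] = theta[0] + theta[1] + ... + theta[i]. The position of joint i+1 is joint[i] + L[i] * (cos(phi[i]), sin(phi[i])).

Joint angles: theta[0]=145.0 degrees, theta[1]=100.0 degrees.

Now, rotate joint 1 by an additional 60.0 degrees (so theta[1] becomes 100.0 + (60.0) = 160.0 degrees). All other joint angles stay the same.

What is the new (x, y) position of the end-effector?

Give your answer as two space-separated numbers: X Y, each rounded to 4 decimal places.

joint[0] = (0.0000, 0.0000)  (base)
link 0: phi[0] = 145 = 145 deg
  cos(145 deg) = -0.8192, sin(145 deg) = 0.5736
  joint[1] = (0.0000, 0.0000) + 3.7 * (-0.8192, 0.5736) = (0.0000 + -3.0309, 0.0000 + 2.1222) = (-3.0309, 2.1222)
link 1: phi[1] = 145 + 160 = 305 deg
  cos(305 deg) = 0.5736, sin(305 deg) = -0.8192
  joint[2] = (-3.0309, 2.1222) + 1.5 * (0.5736, -0.8192) = (-3.0309 + 0.8604, 2.1222 + -1.2287) = (-2.1705, 0.8935)
End effector: (-2.1705, 0.8935)

Answer: -2.1705 0.8935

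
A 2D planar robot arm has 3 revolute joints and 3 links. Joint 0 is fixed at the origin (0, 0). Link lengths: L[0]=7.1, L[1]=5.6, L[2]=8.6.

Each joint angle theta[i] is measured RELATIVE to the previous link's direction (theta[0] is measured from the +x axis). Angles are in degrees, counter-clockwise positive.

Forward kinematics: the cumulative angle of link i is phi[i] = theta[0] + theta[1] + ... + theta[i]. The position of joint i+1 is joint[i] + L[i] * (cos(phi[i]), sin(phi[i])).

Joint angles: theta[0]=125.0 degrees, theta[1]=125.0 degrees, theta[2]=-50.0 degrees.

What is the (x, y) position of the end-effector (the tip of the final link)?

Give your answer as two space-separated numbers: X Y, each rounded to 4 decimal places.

joint[0] = (0.0000, 0.0000)  (base)
link 0: phi[0] = 125 = 125 deg
  cos(125 deg) = -0.5736, sin(125 deg) = 0.8192
  joint[1] = (0.0000, 0.0000) + 7.1 * (-0.5736, 0.8192) = (0.0000 + -4.0724, 0.0000 + 5.8160) = (-4.0724, 5.8160)
link 1: phi[1] = 125 + 125 = 250 deg
  cos(250 deg) = -0.3420, sin(250 deg) = -0.9397
  joint[2] = (-4.0724, 5.8160) + 5.6 * (-0.3420, -0.9397) = (-4.0724 + -1.9153, 5.8160 + -5.2623) = (-5.9877, 0.5537)
link 2: phi[2] = 125 + 125 + -50 = 200 deg
  cos(200 deg) = -0.9397, sin(200 deg) = -0.3420
  joint[3] = (-5.9877, 0.5537) + 8.6 * (-0.9397, -0.3420) = (-5.9877 + -8.0814, 0.5537 + -2.9414) = (-14.0691, -2.3877)
End effector: (-14.0691, -2.3877)

Answer: -14.0691 -2.3877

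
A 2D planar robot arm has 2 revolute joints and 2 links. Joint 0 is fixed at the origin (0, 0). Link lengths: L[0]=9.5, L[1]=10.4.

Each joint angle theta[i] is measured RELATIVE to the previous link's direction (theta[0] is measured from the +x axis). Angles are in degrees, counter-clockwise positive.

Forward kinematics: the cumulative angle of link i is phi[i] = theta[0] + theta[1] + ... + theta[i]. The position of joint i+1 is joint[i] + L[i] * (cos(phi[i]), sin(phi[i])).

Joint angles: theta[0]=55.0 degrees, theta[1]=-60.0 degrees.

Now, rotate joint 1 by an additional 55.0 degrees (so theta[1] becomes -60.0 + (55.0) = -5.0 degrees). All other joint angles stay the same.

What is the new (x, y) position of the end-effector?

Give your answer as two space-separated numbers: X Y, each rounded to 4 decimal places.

Answer: 12.1340 15.7488

Derivation:
joint[0] = (0.0000, 0.0000)  (base)
link 0: phi[0] = 55 = 55 deg
  cos(55 deg) = 0.5736, sin(55 deg) = 0.8192
  joint[1] = (0.0000, 0.0000) + 9.5 * (0.5736, 0.8192) = (0.0000 + 5.4490, 0.0000 + 7.7819) = (5.4490, 7.7819)
link 1: phi[1] = 55 + -5 = 50 deg
  cos(50 deg) = 0.6428, sin(50 deg) = 0.7660
  joint[2] = (5.4490, 7.7819) + 10.4 * (0.6428, 0.7660) = (5.4490 + 6.6850, 7.7819 + 7.9669) = (12.1340, 15.7488)
End effector: (12.1340, 15.7488)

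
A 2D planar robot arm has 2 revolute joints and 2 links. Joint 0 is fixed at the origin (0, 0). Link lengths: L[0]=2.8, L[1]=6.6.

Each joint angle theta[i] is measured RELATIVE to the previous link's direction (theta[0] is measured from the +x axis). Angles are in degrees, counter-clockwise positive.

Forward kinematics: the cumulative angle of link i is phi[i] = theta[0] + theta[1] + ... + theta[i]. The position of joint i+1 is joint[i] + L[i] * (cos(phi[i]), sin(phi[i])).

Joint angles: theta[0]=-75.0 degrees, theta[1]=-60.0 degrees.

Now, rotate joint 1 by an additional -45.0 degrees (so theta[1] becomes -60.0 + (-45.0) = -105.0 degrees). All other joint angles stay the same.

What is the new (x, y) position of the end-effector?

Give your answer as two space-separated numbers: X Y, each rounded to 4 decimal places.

joint[0] = (0.0000, 0.0000)  (base)
link 0: phi[0] = -75 = -75 deg
  cos(-75 deg) = 0.2588, sin(-75 deg) = -0.9659
  joint[1] = (0.0000, 0.0000) + 2.8 * (0.2588, -0.9659) = (0.0000 + 0.7247, 0.0000 + -2.7046) = (0.7247, -2.7046)
link 1: phi[1] = -75 + -105 = -180 deg
  cos(-180 deg) = -1.0000, sin(-180 deg) = -0.0000
  joint[2] = (0.7247, -2.7046) + 6.6 * (-1.0000, -0.0000) = (0.7247 + -6.6000, -2.7046 + -0.0000) = (-5.8753, -2.7046)
End effector: (-5.8753, -2.7046)

Answer: -5.8753 -2.7046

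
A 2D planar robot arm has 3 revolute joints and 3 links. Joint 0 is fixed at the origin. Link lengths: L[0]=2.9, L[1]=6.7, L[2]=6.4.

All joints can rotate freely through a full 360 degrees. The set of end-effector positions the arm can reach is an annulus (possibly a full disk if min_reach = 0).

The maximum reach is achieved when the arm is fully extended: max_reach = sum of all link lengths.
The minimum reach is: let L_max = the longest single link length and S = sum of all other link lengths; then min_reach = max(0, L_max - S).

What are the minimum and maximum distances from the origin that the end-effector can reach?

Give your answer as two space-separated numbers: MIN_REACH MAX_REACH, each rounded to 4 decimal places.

Link lengths: [2.9, 6.7, 6.4]
max_reach = 2.9 + 6.7 + 6.4 = 16
L_max = max([2.9, 6.7, 6.4]) = 6.7
S (sum of others) = 16 - 6.7 = 9.3
min_reach = max(0, 6.7 - 9.3) = max(0, -2.6) = 0

Answer: 0.0000 16.0000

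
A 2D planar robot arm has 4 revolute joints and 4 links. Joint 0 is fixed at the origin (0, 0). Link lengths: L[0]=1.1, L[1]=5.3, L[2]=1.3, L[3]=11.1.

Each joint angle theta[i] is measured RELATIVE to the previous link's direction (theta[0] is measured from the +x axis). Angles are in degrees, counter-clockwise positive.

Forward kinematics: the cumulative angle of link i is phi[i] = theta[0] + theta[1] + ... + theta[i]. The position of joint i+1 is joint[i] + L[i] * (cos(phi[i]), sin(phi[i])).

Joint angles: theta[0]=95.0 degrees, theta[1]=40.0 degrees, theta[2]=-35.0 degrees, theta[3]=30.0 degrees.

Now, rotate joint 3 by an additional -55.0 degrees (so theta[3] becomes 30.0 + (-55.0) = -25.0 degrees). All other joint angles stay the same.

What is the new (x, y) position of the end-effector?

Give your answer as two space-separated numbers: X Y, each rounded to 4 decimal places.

joint[0] = (0.0000, 0.0000)  (base)
link 0: phi[0] = 95 = 95 deg
  cos(95 deg) = -0.0872, sin(95 deg) = 0.9962
  joint[1] = (0.0000, 0.0000) + 1.1 * (-0.0872, 0.9962) = (0.0000 + -0.0959, 0.0000 + 1.0958) = (-0.0959, 1.0958)
link 1: phi[1] = 95 + 40 = 135 deg
  cos(135 deg) = -0.7071, sin(135 deg) = 0.7071
  joint[2] = (-0.0959, 1.0958) + 5.3 * (-0.7071, 0.7071) = (-0.0959 + -3.7477, 1.0958 + 3.7477) = (-3.8435, 4.8435)
link 2: phi[2] = 95 + 40 + -35 = 100 deg
  cos(100 deg) = -0.1736, sin(100 deg) = 0.9848
  joint[3] = (-3.8435, 4.8435) + 1.3 * (-0.1736, 0.9848) = (-3.8435 + -0.2257, 4.8435 + 1.2803) = (-4.0693, 6.1237)
link 3: phi[3] = 95 + 40 + -35 + -25 = 75 deg
  cos(75 deg) = 0.2588, sin(75 deg) = 0.9659
  joint[4] = (-4.0693, 6.1237) + 11.1 * (0.2588, 0.9659) = (-4.0693 + 2.8729, 6.1237 + 10.7218) = (-1.1964, 16.8455)
End effector: (-1.1964, 16.8455)

Answer: -1.1964 16.8455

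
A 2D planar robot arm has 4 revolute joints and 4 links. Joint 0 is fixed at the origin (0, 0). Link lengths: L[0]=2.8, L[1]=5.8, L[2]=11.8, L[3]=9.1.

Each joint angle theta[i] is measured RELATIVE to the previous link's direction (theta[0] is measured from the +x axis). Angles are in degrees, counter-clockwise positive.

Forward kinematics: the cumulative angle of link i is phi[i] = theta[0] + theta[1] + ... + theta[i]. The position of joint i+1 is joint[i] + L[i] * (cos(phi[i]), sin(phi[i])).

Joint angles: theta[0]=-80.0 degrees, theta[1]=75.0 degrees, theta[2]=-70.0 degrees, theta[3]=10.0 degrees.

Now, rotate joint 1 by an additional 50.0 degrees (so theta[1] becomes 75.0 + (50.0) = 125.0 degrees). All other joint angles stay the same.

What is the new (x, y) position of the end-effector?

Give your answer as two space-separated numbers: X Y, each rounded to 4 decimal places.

joint[0] = (0.0000, 0.0000)  (base)
link 0: phi[0] = -80 = -80 deg
  cos(-80 deg) = 0.1736, sin(-80 deg) = -0.9848
  joint[1] = (0.0000, 0.0000) + 2.8 * (0.1736, -0.9848) = (0.0000 + 0.4862, 0.0000 + -2.7575) = (0.4862, -2.7575)
link 1: phi[1] = -80 + 125 = 45 deg
  cos(45 deg) = 0.7071, sin(45 deg) = 0.7071
  joint[2] = (0.4862, -2.7575) + 5.8 * (0.7071, 0.7071) = (0.4862 + 4.1012, -2.7575 + 4.1012) = (4.5874, 1.3438)
link 2: phi[2] = -80 + 125 + -70 = -25 deg
  cos(-25 deg) = 0.9063, sin(-25 deg) = -0.4226
  joint[3] = (4.5874, 1.3438) + 11.8 * (0.9063, -0.4226) = (4.5874 + 10.6944, 1.3438 + -4.9869) = (15.2819, -3.6431)
link 3: phi[3] = -80 + 125 + -70 + 10 = -15 deg
  cos(-15 deg) = 0.9659, sin(-15 deg) = -0.2588
  joint[4] = (15.2819, -3.6431) + 9.1 * (0.9659, -0.2588) = (15.2819 + 8.7899, -3.6431 + -2.3553) = (24.0718, -5.9984)
End effector: (24.0718, -5.9984)

Answer: 24.0718 -5.9984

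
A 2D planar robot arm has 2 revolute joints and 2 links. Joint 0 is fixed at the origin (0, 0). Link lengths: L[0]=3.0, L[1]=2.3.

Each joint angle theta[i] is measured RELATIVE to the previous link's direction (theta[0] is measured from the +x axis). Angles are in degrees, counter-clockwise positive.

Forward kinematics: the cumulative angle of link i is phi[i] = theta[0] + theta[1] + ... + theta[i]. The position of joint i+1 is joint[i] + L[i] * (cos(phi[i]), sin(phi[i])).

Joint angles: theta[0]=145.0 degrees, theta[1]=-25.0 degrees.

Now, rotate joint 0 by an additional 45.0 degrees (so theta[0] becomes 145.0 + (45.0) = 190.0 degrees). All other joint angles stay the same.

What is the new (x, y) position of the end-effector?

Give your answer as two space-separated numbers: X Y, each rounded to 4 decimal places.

Answer: -5.1761 0.0743

Derivation:
joint[0] = (0.0000, 0.0000)  (base)
link 0: phi[0] = 190 = 190 deg
  cos(190 deg) = -0.9848, sin(190 deg) = -0.1736
  joint[1] = (0.0000, 0.0000) + 3 * (-0.9848, -0.1736) = (0.0000 + -2.9544, 0.0000 + -0.5209) = (-2.9544, -0.5209)
link 1: phi[1] = 190 + -25 = 165 deg
  cos(165 deg) = -0.9659, sin(165 deg) = 0.2588
  joint[2] = (-2.9544, -0.5209) + 2.3 * (-0.9659, 0.2588) = (-2.9544 + -2.2216, -0.5209 + 0.5953) = (-5.1761, 0.0743)
End effector: (-5.1761, 0.0743)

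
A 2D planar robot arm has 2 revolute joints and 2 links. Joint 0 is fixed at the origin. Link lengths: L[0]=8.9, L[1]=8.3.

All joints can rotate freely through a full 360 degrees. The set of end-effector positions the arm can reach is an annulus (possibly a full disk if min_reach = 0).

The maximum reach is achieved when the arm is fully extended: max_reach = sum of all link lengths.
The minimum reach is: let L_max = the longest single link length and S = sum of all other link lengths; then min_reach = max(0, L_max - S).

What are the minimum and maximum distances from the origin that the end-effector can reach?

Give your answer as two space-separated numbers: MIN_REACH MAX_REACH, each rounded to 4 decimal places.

Answer: 0.6000 17.2000

Derivation:
Link lengths: [8.9, 8.3]
max_reach = 8.9 + 8.3 = 17.2
L_max = max([8.9, 8.3]) = 8.9
S (sum of others) = 17.2 - 8.9 = 8.3
min_reach = max(0, 8.9 - 8.3) = max(0, 0.6) = 0.6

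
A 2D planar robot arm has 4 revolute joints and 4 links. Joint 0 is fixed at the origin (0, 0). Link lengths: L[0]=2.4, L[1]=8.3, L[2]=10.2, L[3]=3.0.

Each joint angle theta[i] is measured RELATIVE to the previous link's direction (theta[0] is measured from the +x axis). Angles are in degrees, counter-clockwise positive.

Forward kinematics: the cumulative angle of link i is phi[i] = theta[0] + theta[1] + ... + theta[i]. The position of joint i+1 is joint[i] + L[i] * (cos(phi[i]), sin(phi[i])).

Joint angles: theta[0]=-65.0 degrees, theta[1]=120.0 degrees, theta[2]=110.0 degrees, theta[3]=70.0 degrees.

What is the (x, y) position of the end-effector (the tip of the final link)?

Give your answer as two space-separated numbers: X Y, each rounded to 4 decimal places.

Answer: -5.7982 4.8063

Derivation:
joint[0] = (0.0000, 0.0000)  (base)
link 0: phi[0] = -65 = -65 deg
  cos(-65 deg) = 0.4226, sin(-65 deg) = -0.9063
  joint[1] = (0.0000, 0.0000) + 2.4 * (0.4226, -0.9063) = (0.0000 + 1.0143, 0.0000 + -2.1751) = (1.0143, -2.1751)
link 1: phi[1] = -65 + 120 = 55 deg
  cos(55 deg) = 0.5736, sin(55 deg) = 0.8192
  joint[2] = (1.0143, -2.1751) + 8.3 * (0.5736, 0.8192) = (1.0143 + 4.7607, -2.1751 + 6.7990) = (5.7750, 4.6238)
link 2: phi[2] = -65 + 120 + 110 = 165 deg
  cos(165 deg) = -0.9659, sin(165 deg) = 0.2588
  joint[3] = (5.7750, 4.6238) + 10.2 * (-0.9659, 0.2588) = (5.7750 + -9.8524, 4.6238 + 2.6400) = (-4.0775, 7.2638)
link 3: phi[3] = -65 + 120 + 110 + 70 = 235 deg
  cos(235 deg) = -0.5736, sin(235 deg) = -0.8192
  joint[4] = (-4.0775, 7.2638) + 3 * (-0.5736, -0.8192) = (-4.0775 + -1.7207, 7.2638 + -2.4575) = (-5.7982, 4.8063)
End effector: (-5.7982, 4.8063)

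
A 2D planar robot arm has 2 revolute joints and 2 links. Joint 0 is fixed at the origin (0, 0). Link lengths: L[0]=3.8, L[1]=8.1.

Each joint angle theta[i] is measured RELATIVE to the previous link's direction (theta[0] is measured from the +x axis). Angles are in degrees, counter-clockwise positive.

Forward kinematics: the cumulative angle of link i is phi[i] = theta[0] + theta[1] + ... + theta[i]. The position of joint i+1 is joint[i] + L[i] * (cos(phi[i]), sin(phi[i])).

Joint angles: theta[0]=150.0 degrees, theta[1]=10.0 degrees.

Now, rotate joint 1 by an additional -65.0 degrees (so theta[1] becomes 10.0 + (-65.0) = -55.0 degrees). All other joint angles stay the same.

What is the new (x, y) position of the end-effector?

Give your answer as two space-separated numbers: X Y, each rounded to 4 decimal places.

joint[0] = (0.0000, 0.0000)  (base)
link 0: phi[0] = 150 = 150 deg
  cos(150 deg) = -0.8660, sin(150 deg) = 0.5000
  joint[1] = (0.0000, 0.0000) + 3.8 * (-0.8660, 0.5000) = (0.0000 + -3.2909, 0.0000 + 1.9000) = (-3.2909, 1.9000)
link 1: phi[1] = 150 + -55 = 95 deg
  cos(95 deg) = -0.0872, sin(95 deg) = 0.9962
  joint[2] = (-3.2909, 1.9000) + 8.1 * (-0.0872, 0.9962) = (-3.2909 + -0.7060, 1.9000 + 8.0692) = (-3.9969, 9.9692)
End effector: (-3.9969, 9.9692)

Answer: -3.9969 9.9692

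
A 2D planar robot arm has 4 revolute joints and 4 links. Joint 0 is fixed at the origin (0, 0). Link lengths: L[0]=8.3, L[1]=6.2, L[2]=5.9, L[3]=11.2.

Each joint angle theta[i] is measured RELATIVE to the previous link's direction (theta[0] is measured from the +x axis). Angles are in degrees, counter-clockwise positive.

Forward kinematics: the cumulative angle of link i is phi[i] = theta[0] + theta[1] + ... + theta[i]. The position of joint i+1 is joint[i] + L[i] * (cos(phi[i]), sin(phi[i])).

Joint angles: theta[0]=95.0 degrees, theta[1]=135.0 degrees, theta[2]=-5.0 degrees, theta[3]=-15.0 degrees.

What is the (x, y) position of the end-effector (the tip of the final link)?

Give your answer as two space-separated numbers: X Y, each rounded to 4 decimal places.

joint[0] = (0.0000, 0.0000)  (base)
link 0: phi[0] = 95 = 95 deg
  cos(95 deg) = -0.0872, sin(95 deg) = 0.9962
  joint[1] = (0.0000, 0.0000) + 8.3 * (-0.0872, 0.9962) = (0.0000 + -0.7234, 0.0000 + 8.2684) = (-0.7234, 8.2684)
link 1: phi[1] = 95 + 135 = 230 deg
  cos(230 deg) = -0.6428, sin(230 deg) = -0.7660
  joint[2] = (-0.7234, 8.2684) + 6.2 * (-0.6428, -0.7660) = (-0.7234 + -3.9853, 8.2684 + -4.7495) = (-4.7087, 3.5189)
link 2: phi[2] = 95 + 135 + -5 = 225 deg
  cos(225 deg) = -0.7071, sin(225 deg) = -0.7071
  joint[3] = (-4.7087, 3.5189) + 5.9 * (-0.7071, -0.7071) = (-4.7087 + -4.1719, 3.5189 + -4.1719) = (-8.8806, -0.6530)
link 3: phi[3] = 95 + 135 + -5 + -15 = 210 deg
  cos(210 deg) = -0.8660, sin(210 deg) = -0.5000
  joint[4] = (-8.8806, -0.6530) + 11.2 * (-0.8660, -0.5000) = (-8.8806 + -9.6995, -0.6530 + -5.6000) = (-18.5801, -6.2530)
End effector: (-18.5801, -6.2530)

Answer: -18.5801 -6.2530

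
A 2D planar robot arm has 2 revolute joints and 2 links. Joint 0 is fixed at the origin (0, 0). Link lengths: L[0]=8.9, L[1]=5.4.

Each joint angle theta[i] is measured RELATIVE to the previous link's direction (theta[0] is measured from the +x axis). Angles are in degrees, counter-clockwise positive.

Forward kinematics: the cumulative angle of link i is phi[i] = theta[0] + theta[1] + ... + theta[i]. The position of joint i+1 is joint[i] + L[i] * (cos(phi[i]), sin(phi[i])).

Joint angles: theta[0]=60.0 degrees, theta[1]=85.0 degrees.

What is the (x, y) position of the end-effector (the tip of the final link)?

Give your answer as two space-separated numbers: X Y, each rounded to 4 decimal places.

Answer: 0.0266 10.8049

Derivation:
joint[0] = (0.0000, 0.0000)  (base)
link 0: phi[0] = 60 = 60 deg
  cos(60 deg) = 0.5000, sin(60 deg) = 0.8660
  joint[1] = (0.0000, 0.0000) + 8.9 * (0.5000, 0.8660) = (0.0000 + 4.4500, 0.0000 + 7.7076) = (4.4500, 7.7076)
link 1: phi[1] = 60 + 85 = 145 deg
  cos(145 deg) = -0.8192, sin(145 deg) = 0.5736
  joint[2] = (4.4500, 7.7076) + 5.4 * (-0.8192, 0.5736) = (4.4500 + -4.4234, 7.7076 + 3.0973) = (0.0266, 10.8049)
End effector: (0.0266, 10.8049)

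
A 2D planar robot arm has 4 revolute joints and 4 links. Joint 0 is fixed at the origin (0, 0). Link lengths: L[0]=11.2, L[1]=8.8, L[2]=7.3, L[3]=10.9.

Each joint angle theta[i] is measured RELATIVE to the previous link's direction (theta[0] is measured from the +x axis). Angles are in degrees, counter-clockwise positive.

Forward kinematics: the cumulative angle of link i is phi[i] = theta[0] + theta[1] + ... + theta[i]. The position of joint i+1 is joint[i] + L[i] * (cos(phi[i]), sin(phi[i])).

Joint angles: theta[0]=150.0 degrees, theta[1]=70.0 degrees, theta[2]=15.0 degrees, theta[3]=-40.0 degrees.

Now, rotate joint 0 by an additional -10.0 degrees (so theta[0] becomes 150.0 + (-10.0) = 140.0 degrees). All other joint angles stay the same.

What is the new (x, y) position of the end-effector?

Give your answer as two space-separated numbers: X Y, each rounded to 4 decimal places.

joint[0] = (0.0000, 0.0000)  (base)
link 0: phi[0] = 140 = 140 deg
  cos(140 deg) = -0.7660, sin(140 deg) = 0.6428
  joint[1] = (0.0000, 0.0000) + 11.2 * (-0.7660, 0.6428) = (0.0000 + -8.5797, 0.0000 + 7.1992) = (-8.5797, 7.1992)
link 1: phi[1] = 140 + 70 = 210 deg
  cos(210 deg) = -0.8660, sin(210 deg) = -0.5000
  joint[2] = (-8.5797, 7.1992) + 8.8 * (-0.8660, -0.5000) = (-8.5797 + -7.6210, 7.1992 + -4.4000) = (-16.2007, 2.7992)
link 2: phi[2] = 140 + 70 + 15 = 225 deg
  cos(225 deg) = -0.7071, sin(225 deg) = -0.7071
  joint[3] = (-16.2007, 2.7992) + 7.3 * (-0.7071, -0.7071) = (-16.2007 + -5.1619, 2.7992 + -5.1619) = (-21.3626, -2.3627)
link 3: phi[3] = 140 + 70 + 15 + -40 = 185 deg
  cos(185 deg) = -0.9962, sin(185 deg) = -0.0872
  joint[4] = (-21.3626, -2.3627) + 10.9 * (-0.9962, -0.0872) = (-21.3626 + -10.8585, -2.3627 + -0.9500) = (-32.2211, -3.3127)
End effector: (-32.2211, -3.3127)

Answer: -32.2211 -3.3127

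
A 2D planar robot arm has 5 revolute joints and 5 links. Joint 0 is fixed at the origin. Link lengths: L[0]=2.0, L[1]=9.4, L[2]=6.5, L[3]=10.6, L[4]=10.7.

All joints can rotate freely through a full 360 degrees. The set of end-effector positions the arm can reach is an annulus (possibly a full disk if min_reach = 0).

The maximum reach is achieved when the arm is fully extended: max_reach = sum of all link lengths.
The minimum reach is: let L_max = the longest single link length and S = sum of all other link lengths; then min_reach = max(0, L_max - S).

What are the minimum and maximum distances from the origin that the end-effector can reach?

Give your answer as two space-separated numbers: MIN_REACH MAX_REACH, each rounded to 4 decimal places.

Link lengths: [2.0, 9.4, 6.5, 10.6, 10.7]
max_reach = 2 + 9.4 + 6.5 + 10.6 + 10.7 = 39.2
L_max = max([2.0, 9.4, 6.5, 10.6, 10.7]) = 10.7
S (sum of others) = 39.2 - 10.7 = 28.5
min_reach = max(0, 10.7 - 28.5) = max(0, -17.8) = 0

Answer: 0.0000 39.2000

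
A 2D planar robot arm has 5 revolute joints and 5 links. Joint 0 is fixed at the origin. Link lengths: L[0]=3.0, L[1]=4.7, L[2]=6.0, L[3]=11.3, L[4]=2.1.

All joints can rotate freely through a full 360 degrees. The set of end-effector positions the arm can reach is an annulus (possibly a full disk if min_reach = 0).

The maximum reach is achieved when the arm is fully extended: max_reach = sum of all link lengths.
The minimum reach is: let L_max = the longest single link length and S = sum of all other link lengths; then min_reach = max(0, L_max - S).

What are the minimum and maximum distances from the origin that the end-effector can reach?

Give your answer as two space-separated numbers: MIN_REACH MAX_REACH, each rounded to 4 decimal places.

Answer: 0.0000 27.1000

Derivation:
Link lengths: [3.0, 4.7, 6.0, 11.3, 2.1]
max_reach = 3 + 4.7 + 6 + 11.3 + 2.1 = 27.1
L_max = max([3.0, 4.7, 6.0, 11.3, 2.1]) = 11.3
S (sum of others) = 27.1 - 11.3 = 15.8
min_reach = max(0, 11.3 - 15.8) = max(0, -4.5) = 0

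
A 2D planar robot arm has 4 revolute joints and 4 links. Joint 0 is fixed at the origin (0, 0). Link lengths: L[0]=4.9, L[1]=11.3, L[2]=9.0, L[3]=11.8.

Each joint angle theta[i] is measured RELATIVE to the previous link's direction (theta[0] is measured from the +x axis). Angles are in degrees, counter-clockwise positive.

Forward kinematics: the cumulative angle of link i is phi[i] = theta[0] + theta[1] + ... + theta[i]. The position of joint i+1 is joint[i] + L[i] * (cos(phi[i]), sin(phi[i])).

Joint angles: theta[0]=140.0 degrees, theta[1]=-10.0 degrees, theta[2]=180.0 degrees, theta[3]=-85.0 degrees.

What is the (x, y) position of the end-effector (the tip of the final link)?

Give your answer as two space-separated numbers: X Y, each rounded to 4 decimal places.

Answer: -13.5759 -3.4323

Derivation:
joint[0] = (0.0000, 0.0000)  (base)
link 0: phi[0] = 140 = 140 deg
  cos(140 deg) = -0.7660, sin(140 deg) = 0.6428
  joint[1] = (0.0000, 0.0000) + 4.9 * (-0.7660, 0.6428) = (0.0000 + -3.7536, 0.0000 + 3.1497) = (-3.7536, 3.1497)
link 1: phi[1] = 140 + -10 = 130 deg
  cos(130 deg) = -0.6428, sin(130 deg) = 0.7660
  joint[2] = (-3.7536, 3.1497) + 11.3 * (-0.6428, 0.7660) = (-3.7536 + -7.2635, 3.1497 + 8.6563) = (-11.0171, 11.8060)
link 2: phi[2] = 140 + -10 + 180 = 310 deg
  cos(310 deg) = 0.6428, sin(310 deg) = -0.7660
  joint[3] = (-11.0171, 11.8060) + 9 * (0.6428, -0.7660) = (-11.0171 + 5.7851, 11.8060 + -6.8944) = (-5.2320, 4.9116)
link 3: phi[3] = 140 + -10 + 180 + -85 = 225 deg
  cos(225 deg) = -0.7071, sin(225 deg) = -0.7071
  joint[4] = (-5.2320, 4.9116) + 11.8 * (-0.7071, -0.7071) = (-5.2320 + -8.3439, 4.9116 + -8.3439) = (-13.5759, -3.4323)
End effector: (-13.5759, -3.4323)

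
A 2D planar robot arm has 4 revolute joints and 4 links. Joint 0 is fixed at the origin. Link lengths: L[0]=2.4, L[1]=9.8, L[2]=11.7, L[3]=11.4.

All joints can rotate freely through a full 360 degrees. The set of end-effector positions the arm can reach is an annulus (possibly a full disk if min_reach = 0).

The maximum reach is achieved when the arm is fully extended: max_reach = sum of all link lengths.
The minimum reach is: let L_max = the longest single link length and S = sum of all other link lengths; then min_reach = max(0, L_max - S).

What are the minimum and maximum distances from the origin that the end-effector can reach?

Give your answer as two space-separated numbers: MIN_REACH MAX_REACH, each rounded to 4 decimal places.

Link lengths: [2.4, 9.8, 11.7, 11.4]
max_reach = 2.4 + 9.8 + 11.7 + 11.4 = 35.3
L_max = max([2.4, 9.8, 11.7, 11.4]) = 11.7
S (sum of others) = 35.3 - 11.7 = 23.6
min_reach = max(0, 11.7 - 23.6) = max(0, -11.9) = 0

Answer: 0.0000 35.3000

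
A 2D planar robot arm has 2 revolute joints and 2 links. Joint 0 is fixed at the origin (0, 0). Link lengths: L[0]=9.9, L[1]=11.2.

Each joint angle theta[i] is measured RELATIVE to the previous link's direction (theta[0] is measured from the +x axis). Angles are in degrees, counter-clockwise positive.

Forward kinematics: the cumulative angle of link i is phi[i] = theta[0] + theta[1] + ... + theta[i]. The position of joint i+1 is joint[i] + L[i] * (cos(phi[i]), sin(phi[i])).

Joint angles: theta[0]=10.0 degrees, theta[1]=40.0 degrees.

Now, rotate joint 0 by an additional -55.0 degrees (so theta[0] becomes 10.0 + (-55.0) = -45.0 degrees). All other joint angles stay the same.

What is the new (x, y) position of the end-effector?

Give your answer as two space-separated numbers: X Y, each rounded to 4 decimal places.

Answer: 18.1577 -7.9765

Derivation:
joint[0] = (0.0000, 0.0000)  (base)
link 0: phi[0] = -45 = -45 deg
  cos(-45 deg) = 0.7071, sin(-45 deg) = -0.7071
  joint[1] = (0.0000, 0.0000) + 9.9 * (0.7071, -0.7071) = (0.0000 + 7.0004, 0.0000 + -7.0004) = (7.0004, -7.0004)
link 1: phi[1] = -45 + 40 = -5 deg
  cos(-5 deg) = 0.9962, sin(-5 deg) = -0.0872
  joint[2] = (7.0004, -7.0004) + 11.2 * (0.9962, -0.0872) = (7.0004 + 11.1574, -7.0004 + -0.9761) = (18.1577, -7.9765)
End effector: (18.1577, -7.9765)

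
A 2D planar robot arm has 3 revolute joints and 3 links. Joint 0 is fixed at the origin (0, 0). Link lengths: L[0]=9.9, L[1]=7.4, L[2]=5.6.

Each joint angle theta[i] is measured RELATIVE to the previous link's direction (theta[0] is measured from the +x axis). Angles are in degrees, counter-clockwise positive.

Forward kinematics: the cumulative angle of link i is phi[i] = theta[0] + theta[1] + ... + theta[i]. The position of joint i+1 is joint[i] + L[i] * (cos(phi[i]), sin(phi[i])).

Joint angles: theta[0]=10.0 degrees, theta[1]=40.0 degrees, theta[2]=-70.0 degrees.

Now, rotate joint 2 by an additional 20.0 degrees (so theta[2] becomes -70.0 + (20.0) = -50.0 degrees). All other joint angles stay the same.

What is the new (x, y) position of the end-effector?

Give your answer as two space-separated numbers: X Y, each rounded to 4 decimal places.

Answer: 20.1062 7.3878

Derivation:
joint[0] = (0.0000, 0.0000)  (base)
link 0: phi[0] = 10 = 10 deg
  cos(10 deg) = 0.9848, sin(10 deg) = 0.1736
  joint[1] = (0.0000, 0.0000) + 9.9 * (0.9848, 0.1736) = (0.0000 + 9.7496, 0.0000 + 1.7191) = (9.7496, 1.7191)
link 1: phi[1] = 10 + 40 = 50 deg
  cos(50 deg) = 0.6428, sin(50 deg) = 0.7660
  joint[2] = (9.7496, 1.7191) + 7.4 * (0.6428, 0.7660) = (9.7496 + 4.7566, 1.7191 + 5.6687) = (14.5062, 7.3878)
link 2: phi[2] = 10 + 40 + -50 = 0 deg
  cos(0 deg) = 1.0000, sin(0 deg) = 0.0000
  joint[3] = (14.5062, 7.3878) + 5.6 * (1.0000, 0.0000) = (14.5062 + 5.6000, 7.3878 + 0.0000) = (20.1062, 7.3878)
End effector: (20.1062, 7.3878)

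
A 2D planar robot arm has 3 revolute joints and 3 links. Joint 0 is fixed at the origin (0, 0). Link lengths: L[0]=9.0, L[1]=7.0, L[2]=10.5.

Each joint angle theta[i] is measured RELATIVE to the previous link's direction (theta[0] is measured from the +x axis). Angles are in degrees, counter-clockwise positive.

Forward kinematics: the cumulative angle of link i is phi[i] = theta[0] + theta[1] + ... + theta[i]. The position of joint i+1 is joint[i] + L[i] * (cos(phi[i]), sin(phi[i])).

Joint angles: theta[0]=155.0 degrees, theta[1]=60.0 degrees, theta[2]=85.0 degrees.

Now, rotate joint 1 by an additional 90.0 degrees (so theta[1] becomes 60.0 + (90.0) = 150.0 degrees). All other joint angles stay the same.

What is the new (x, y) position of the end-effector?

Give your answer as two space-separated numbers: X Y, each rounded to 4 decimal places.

Answer: 4.9515 3.3195

Derivation:
joint[0] = (0.0000, 0.0000)  (base)
link 0: phi[0] = 155 = 155 deg
  cos(155 deg) = -0.9063, sin(155 deg) = 0.4226
  joint[1] = (0.0000, 0.0000) + 9 * (-0.9063, 0.4226) = (0.0000 + -8.1568, 0.0000 + 3.8036) = (-8.1568, 3.8036)
link 1: phi[1] = 155 + 150 = 305 deg
  cos(305 deg) = 0.5736, sin(305 deg) = -0.8192
  joint[2] = (-8.1568, 3.8036) + 7 * (0.5736, -0.8192) = (-8.1568 + 4.0150, 3.8036 + -5.7341) = (-4.1417, -1.9305)
link 2: phi[2] = 155 + 150 + 85 = 390 deg
  cos(390 deg) = 0.8660, sin(390 deg) = 0.5000
  joint[3] = (-4.1417, -1.9305) + 10.5 * (0.8660, 0.5000) = (-4.1417 + 9.0933, -1.9305 + 5.2500) = (4.9515, 3.3195)
End effector: (4.9515, 3.3195)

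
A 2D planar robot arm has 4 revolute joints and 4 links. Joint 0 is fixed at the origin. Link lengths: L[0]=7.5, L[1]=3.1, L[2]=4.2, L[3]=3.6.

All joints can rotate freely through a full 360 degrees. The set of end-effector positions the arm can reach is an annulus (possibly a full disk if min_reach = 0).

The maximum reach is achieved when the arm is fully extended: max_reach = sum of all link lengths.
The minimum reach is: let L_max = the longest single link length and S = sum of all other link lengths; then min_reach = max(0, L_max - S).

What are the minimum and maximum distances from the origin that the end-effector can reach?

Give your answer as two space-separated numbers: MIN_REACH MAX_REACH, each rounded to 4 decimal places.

Answer: 0.0000 18.4000

Derivation:
Link lengths: [7.5, 3.1, 4.2, 3.6]
max_reach = 7.5 + 3.1 + 4.2 + 3.6 = 18.4
L_max = max([7.5, 3.1, 4.2, 3.6]) = 7.5
S (sum of others) = 18.4 - 7.5 = 10.9
min_reach = max(0, 7.5 - 10.9) = max(0, -3.4) = 0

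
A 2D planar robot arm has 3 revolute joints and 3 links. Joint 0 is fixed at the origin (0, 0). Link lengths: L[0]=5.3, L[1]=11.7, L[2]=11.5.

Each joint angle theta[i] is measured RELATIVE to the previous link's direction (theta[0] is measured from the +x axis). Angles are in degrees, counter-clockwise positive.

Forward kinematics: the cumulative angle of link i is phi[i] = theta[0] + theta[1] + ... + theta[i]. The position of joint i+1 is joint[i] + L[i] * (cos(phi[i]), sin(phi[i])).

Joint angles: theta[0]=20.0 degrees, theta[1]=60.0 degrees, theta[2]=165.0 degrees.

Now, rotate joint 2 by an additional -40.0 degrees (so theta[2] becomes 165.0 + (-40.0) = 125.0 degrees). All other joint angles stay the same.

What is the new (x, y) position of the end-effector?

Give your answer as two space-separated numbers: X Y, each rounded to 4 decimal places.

joint[0] = (0.0000, 0.0000)  (base)
link 0: phi[0] = 20 = 20 deg
  cos(20 deg) = 0.9397, sin(20 deg) = 0.3420
  joint[1] = (0.0000, 0.0000) + 5.3 * (0.9397, 0.3420) = (0.0000 + 4.9804, 0.0000 + 1.8127) = (4.9804, 1.8127)
link 1: phi[1] = 20 + 60 = 80 deg
  cos(80 deg) = 0.1736, sin(80 deg) = 0.9848
  joint[2] = (4.9804, 1.8127) + 11.7 * (0.1736, 0.9848) = (4.9804 + 2.0317, 1.8127 + 11.5223) = (7.0121, 13.3350)
link 2: phi[2] = 20 + 60 + 125 = 205 deg
  cos(205 deg) = -0.9063, sin(205 deg) = -0.4226
  joint[3] = (7.0121, 13.3350) + 11.5 * (-0.9063, -0.4226) = (7.0121 + -10.4225, 13.3350 + -4.8601) = (-3.4105, 8.4748)
End effector: (-3.4105, 8.4748)

Answer: -3.4105 8.4748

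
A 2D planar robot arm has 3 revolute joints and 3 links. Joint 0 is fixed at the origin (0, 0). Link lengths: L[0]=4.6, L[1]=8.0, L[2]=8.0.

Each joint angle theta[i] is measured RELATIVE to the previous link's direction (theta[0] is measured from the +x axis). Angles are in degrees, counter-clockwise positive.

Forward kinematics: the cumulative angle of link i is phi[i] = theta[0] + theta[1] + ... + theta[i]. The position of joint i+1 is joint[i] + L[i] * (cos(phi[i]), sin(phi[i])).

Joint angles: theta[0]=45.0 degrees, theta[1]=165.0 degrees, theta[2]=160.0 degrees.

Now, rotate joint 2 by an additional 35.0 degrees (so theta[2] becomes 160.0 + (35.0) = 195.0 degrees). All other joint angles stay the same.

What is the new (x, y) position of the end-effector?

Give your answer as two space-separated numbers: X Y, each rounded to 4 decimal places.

joint[0] = (0.0000, 0.0000)  (base)
link 0: phi[0] = 45 = 45 deg
  cos(45 deg) = 0.7071, sin(45 deg) = 0.7071
  joint[1] = (0.0000, 0.0000) + 4.6 * (0.7071, 0.7071) = (0.0000 + 3.2527, 0.0000 + 3.2527) = (3.2527, 3.2527)
link 1: phi[1] = 45 + 165 = 210 deg
  cos(210 deg) = -0.8660, sin(210 deg) = -0.5000
  joint[2] = (3.2527, 3.2527) + 8 * (-0.8660, -0.5000) = (3.2527 + -6.9282, 3.2527 + -4.0000) = (-3.6755, -0.7473)
link 2: phi[2] = 45 + 165 + 195 = 405 deg
  cos(405 deg) = 0.7071, sin(405 deg) = 0.7071
  joint[3] = (-3.6755, -0.7473) + 8 * (0.7071, 0.7071) = (-3.6755 + 5.6569, -0.7473 + 5.6569) = (1.9813, 4.9095)
End effector: (1.9813, 4.9095)

Answer: 1.9813 4.9095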